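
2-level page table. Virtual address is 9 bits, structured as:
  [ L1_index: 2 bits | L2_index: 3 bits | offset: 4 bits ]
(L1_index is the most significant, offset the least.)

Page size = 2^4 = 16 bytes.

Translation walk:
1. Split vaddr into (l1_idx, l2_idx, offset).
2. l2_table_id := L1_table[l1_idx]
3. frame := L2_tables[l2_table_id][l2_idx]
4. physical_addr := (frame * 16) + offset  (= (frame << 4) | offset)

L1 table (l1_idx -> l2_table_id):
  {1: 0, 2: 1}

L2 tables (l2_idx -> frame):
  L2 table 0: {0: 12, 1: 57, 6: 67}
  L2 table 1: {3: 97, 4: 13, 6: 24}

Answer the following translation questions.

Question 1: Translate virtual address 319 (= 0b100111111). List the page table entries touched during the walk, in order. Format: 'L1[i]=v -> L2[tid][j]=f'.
Answer: L1[2]=1 -> L2[1][3]=97

Derivation:
vaddr = 319 = 0b100111111
Split: l1_idx=2, l2_idx=3, offset=15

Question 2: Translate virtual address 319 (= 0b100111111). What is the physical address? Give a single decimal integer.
Answer: 1567

Derivation:
vaddr = 319 = 0b100111111
Split: l1_idx=2, l2_idx=3, offset=15
L1[2] = 1
L2[1][3] = 97
paddr = 97 * 16 + 15 = 1567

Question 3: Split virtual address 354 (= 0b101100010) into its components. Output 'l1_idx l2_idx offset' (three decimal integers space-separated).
Answer: 2 6 2

Derivation:
vaddr = 354 = 0b101100010
  top 2 bits -> l1_idx = 2
  next 3 bits -> l2_idx = 6
  bottom 4 bits -> offset = 2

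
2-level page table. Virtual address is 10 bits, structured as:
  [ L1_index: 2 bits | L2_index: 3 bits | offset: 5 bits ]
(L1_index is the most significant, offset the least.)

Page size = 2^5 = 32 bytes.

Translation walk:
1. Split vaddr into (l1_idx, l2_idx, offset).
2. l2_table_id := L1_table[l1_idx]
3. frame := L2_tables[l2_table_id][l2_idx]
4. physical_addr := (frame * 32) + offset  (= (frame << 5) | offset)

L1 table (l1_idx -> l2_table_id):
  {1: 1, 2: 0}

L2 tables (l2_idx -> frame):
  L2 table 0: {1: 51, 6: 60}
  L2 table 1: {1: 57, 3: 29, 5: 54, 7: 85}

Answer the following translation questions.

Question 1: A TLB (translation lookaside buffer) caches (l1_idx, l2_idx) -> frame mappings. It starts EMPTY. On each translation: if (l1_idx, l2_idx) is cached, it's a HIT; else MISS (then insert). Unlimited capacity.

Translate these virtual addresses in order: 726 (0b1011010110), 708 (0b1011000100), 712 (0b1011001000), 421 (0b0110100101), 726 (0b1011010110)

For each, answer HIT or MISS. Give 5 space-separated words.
Answer: MISS HIT HIT MISS HIT

Derivation:
vaddr=726: (2,6) not in TLB -> MISS, insert
vaddr=708: (2,6) in TLB -> HIT
vaddr=712: (2,6) in TLB -> HIT
vaddr=421: (1,5) not in TLB -> MISS, insert
vaddr=726: (2,6) in TLB -> HIT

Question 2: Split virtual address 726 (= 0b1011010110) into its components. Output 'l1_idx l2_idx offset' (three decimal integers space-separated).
vaddr = 726 = 0b1011010110
  top 2 bits -> l1_idx = 2
  next 3 bits -> l2_idx = 6
  bottom 5 bits -> offset = 22

Answer: 2 6 22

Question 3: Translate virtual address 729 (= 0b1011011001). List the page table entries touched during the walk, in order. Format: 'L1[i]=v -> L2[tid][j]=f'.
vaddr = 729 = 0b1011011001
Split: l1_idx=2, l2_idx=6, offset=25

Answer: L1[2]=0 -> L2[0][6]=60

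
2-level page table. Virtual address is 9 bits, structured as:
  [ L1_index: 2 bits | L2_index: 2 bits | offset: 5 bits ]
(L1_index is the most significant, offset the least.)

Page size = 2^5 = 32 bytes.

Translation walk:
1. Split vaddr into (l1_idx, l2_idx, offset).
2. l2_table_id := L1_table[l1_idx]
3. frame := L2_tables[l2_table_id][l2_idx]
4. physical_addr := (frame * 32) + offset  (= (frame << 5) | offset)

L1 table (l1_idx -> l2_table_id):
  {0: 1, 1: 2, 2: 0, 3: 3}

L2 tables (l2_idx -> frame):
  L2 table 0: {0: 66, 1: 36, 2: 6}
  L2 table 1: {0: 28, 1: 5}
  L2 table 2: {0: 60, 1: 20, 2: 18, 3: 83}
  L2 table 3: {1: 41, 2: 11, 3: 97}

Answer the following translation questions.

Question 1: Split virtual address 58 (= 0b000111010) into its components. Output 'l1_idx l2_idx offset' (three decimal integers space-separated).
Answer: 0 1 26

Derivation:
vaddr = 58 = 0b000111010
  top 2 bits -> l1_idx = 0
  next 2 bits -> l2_idx = 1
  bottom 5 bits -> offset = 26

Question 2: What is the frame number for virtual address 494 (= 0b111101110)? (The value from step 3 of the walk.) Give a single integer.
vaddr = 494: l1_idx=3, l2_idx=3
L1[3] = 3; L2[3][3] = 97

Answer: 97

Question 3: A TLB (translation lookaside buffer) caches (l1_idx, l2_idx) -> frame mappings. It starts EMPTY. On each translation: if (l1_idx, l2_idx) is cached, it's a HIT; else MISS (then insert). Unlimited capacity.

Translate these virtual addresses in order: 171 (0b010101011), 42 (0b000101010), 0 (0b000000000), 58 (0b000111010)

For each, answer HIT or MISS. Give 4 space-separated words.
vaddr=171: (1,1) not in TLB -> MISS, insert
vaddr=42: (0,1) not in TLB -> MISS, insert
vaddr=0: (0,0) not in TLB -> MISS, insert
vaddr=58: (0,1) in TLB -> HIT

Answer: MISS MISS MISS HIT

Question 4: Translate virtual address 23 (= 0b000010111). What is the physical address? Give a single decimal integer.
vaddr = 23 = 0b000010111
Split: l1_idx=0, l2_idx=0, offset=23
L1[0] = 1
L2[1][0] = 28
paddr = 28 * 32 + 23 = 919

Answer: 919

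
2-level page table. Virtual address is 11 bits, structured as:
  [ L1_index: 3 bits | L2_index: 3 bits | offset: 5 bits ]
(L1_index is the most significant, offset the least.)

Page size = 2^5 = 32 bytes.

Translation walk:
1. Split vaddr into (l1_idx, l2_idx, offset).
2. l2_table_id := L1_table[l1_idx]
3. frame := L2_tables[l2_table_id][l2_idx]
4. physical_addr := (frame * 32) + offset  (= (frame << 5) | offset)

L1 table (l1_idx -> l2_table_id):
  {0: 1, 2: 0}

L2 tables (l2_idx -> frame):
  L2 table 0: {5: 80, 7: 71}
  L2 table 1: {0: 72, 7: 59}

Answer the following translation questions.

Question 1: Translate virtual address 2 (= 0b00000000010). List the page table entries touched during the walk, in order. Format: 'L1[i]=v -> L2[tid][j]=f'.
Answer: L1[0]=1 -> L2[1][0]=72

Derivation:
vaddr = 2 = 0b00000000010
Split: l1_idx=0, l2_idx=0, offset=2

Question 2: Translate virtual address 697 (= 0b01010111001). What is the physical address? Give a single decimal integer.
vaddr = 697 = 0b01010111001
Split: l1_idx=2, l2_idx=5, offset=25
L1[2] = 0
L2[0][5] = 80
paddr = 80 * 32 + 25 = 2585

Answer: 2585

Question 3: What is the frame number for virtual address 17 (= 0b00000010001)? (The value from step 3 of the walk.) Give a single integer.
Answer: 72

Derivation:
vaddr = 17: l1_idx=0, l2_idx=0
L1[0] = 1; L2[1][0] = 72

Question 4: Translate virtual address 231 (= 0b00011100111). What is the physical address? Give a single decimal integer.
Answer: 1895

Derivation:
vaddr = 231 = 0b00011100111
Split: l1_idx=0, l2_idx=7, offset=7
L1[0] = 1
L2[1][7] = 59
paddr = 59 * 32 + 7 = 1895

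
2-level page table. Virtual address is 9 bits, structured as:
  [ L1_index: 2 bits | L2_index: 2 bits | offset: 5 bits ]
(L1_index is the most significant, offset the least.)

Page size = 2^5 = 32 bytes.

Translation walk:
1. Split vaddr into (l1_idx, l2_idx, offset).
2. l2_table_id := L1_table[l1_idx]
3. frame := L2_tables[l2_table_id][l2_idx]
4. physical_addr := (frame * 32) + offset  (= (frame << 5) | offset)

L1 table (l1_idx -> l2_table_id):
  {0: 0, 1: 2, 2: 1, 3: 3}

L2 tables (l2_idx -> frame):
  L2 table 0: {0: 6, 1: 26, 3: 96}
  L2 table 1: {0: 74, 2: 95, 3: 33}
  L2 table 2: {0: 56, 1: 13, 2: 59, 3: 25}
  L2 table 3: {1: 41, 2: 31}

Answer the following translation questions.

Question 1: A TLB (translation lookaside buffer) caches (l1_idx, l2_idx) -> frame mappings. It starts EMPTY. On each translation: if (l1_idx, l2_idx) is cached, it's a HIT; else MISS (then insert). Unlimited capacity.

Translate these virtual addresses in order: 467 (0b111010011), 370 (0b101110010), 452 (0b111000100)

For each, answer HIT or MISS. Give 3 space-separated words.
Answer: MISS MISS HIT

Derivation:
vaddr=467: (3,2) not in TLB -> MISS, insert
vaddr=370: (2,3) not in TLB -> MISS, insert
vaddr=452: (3,2) in TLB -> HIT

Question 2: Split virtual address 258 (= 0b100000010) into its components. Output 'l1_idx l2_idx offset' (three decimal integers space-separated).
vaddr = 258 = 0b100000010
  top 2 bits -> l1_idx = 2
  next 2 bits -> l2_idx = 0
  bottom 5 bits -> offset = 2

Answer: 2 0 2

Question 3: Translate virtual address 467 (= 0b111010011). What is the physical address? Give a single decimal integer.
Answer: 1011

Derivation:
vaddr = 467 = 0b111010011
Split: l1_idx=3, l2_idx=2, offset=19
L1[3] = 3
L2[3][2] = 31
paddr = 31 * 32 + 19 = 1011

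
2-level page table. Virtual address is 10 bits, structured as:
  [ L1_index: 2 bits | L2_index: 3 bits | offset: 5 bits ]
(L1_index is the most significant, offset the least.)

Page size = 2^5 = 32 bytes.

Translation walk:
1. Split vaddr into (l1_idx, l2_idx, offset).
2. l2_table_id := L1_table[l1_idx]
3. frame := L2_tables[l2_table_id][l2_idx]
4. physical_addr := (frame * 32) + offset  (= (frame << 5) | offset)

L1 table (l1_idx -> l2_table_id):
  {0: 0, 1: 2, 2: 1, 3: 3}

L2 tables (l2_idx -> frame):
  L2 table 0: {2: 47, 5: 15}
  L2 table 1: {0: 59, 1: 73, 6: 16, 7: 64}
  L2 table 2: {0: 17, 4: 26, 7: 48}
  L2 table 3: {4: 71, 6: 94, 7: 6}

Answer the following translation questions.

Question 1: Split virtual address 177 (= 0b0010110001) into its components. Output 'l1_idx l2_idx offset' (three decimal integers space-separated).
vaddr = 177 = 0b0010110001
  top 2 bits -> l1_idx = 0
  next 3 bits -> l2_idx = 5
  bottom 5 bits -> offset = 17

Answer: 0 5 17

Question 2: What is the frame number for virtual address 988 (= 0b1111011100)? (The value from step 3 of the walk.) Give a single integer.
Answer: 94

Derivation:
vaddr = 988: l1_idx=3, l2_idx=6
L1[3] = 3; L2[3][6] = 94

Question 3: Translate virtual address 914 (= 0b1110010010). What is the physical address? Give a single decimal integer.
Answer: 2290

Derivation:
vaddr = 914 = 0b1110010010
Split: l1_idx=3, l2_idx=4, offset=18
L1[3] = 3
L2[3][4] = 71
paddr = 71 * 32 + 18 = 2290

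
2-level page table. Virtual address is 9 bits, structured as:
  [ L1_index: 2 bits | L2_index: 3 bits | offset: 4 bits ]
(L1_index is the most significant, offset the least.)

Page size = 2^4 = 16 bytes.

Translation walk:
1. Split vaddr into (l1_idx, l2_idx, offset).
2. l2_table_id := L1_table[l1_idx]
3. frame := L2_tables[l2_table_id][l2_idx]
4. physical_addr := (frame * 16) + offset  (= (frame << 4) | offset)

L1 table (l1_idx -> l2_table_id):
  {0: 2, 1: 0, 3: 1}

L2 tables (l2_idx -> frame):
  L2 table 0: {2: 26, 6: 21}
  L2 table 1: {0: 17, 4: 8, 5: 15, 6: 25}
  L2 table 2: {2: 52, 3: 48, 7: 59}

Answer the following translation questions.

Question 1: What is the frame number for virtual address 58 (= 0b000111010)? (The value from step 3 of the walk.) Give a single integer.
vaddr = 58: l1_idx=0, l2_idx=3
L1[0] = 2; L2[2][3] = 48

Answer: 48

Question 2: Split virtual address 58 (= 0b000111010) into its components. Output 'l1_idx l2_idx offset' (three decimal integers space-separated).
vaddr = 58 = 0b000111010
  top 2 bits -> l1_idx = 0
  next 3 bits -> l2_idx = 3
  bottom 4 bits -> offset = 10

Answer: 0 3 10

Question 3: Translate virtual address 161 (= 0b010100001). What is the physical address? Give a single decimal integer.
vaddr = 161 = 0b010100001
Split: l1_idx=1, l2_idx=2, offset=1
L1[1] = 0
L2[0][2] = 26
paddr = 26 * 16 + 1 = 417

Answer: 417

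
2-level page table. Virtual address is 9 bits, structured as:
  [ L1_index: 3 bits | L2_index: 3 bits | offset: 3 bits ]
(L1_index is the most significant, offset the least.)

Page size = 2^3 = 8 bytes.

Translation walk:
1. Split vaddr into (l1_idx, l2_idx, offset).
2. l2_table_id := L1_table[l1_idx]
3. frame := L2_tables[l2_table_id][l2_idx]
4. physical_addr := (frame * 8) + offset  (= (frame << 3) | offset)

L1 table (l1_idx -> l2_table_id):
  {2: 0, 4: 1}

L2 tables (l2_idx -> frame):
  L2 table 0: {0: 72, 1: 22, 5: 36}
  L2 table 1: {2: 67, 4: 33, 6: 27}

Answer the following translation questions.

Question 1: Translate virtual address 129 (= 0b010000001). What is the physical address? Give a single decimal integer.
vaddr = 129 = 0b010000001
Split: l1_idx=2, l2_idx=0, offset=1
L1[2] = 0
L2[0][0] = 72
paddr = 72 * 8 + 1 = 577

Answer: 577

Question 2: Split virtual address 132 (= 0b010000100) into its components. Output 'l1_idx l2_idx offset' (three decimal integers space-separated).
Answer: 2 0 4

Derivation:
vaddr = 132 = 0b010000100
  top 3 bits -> l1_idx = 2
  next 3 bits -> l2_idx = 0
  bottom 3 bits -> offset = 4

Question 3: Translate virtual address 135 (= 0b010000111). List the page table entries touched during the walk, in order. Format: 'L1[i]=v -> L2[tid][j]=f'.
vaddr = 135 = 0b010000111
Split: l1_idx=2, l2_idx=0, offset=7

Answer: L1[2]=0 -> L2[0][0]=72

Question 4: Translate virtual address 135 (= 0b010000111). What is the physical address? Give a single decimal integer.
vaddr = 135 = 0b010000111
Split: l1_idx=2, l2_idx=0, offset=7
L1[2] = 0
L2[0][0] = 72
paddr = 72 * 8 + 7 = 583

Answer: 583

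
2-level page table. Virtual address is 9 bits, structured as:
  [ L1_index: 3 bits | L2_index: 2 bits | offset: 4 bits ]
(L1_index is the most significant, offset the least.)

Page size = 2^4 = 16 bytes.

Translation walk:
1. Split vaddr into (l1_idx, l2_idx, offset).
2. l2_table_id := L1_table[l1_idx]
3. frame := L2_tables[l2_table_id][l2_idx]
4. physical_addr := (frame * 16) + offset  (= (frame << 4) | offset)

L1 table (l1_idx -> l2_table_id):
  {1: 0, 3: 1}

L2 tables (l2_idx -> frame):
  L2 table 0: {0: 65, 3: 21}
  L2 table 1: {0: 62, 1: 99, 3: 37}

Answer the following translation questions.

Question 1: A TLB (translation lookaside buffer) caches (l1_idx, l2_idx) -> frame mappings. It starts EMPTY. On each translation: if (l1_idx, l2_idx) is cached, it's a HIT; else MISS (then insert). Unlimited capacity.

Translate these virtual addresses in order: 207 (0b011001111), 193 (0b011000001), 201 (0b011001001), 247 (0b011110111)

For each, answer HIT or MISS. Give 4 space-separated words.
Answer: MISS HIT HIT MISS

Derivation:
vaddr=207: (3,0) not in TLB -> MISS, insert
vaddr=193: (3,0) in TLB -> HIT
vaddr=201: (3,0) in TLB -> HIT
vaddr=247: (3,3) not in TLB -> MISS, insert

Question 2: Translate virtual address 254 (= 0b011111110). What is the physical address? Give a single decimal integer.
Answer: 606

Derivation:
vaddr = 254 = 0b011111110
Split: l1_idx=3, l2_idx=3, offset=14
L1[3] = 1
L2[1][3] = 37
paddr = 37 * 16 + 14 = 606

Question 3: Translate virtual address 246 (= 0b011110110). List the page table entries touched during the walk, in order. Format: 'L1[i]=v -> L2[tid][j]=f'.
Answer: L1[3]=1 -> L2[1][3]=37

Derivation:
vaddr = 246 = 0b011110110
Split: l1_idx=3, l2_idx=3, offset=6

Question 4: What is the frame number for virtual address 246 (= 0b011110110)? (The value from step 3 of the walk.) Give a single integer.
Answer: 37

Derivation:
vaddr = 246: l1_idx=3, l2_idx=3
L1[3] = 1; L2[1][3] = 37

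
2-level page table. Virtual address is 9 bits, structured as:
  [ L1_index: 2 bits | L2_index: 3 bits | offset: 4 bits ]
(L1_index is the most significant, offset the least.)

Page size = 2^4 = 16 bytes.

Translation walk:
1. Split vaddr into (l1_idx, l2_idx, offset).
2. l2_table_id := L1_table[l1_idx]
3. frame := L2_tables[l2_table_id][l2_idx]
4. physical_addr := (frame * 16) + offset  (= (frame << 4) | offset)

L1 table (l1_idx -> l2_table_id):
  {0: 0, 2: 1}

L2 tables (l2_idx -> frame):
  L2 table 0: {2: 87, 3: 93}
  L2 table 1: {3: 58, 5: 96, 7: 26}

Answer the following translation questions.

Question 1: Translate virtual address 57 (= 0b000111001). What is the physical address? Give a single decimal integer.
Answer: 1497

Derivation:
vaddr = 57 = 0b000111001
Split: l1_idx=0, l2_idx=3, offset=9
L1[0] = 0
L2[0][3] = 93
paddr = 93 * 16 + 9 = 1497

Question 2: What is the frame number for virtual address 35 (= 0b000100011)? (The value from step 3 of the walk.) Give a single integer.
vaddr = 35: l1_idx=0, l2_idx=2
L1[0] = 0; L2[0][2] = 87

Answer: 87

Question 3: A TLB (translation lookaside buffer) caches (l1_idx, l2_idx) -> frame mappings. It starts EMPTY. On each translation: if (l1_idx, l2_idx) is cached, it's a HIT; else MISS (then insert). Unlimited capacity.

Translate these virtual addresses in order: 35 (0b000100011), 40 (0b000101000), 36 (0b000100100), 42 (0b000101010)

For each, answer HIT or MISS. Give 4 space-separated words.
vaddr=35: (0,2) not in TLB -> MISS, insert
vaddr=40: (0,2) in TLB -> HIT
vaddr=36: (0,2) in TLB -> HIT
vaddr=42: (0,2) in TLB -> HIT

Answer: MISS HIT HIT HIT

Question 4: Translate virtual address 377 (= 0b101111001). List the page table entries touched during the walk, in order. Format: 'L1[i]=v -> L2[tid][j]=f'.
Answer: L1[2]=1 -> L2[1][7]=26

Derivation:
vaddr = 377 = 0b101111001
Split: l1_idx=2, l2_idx=7, offset=9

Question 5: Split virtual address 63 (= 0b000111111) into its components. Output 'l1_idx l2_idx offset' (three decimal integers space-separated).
vaddr = 63 = 0b000111111
  top 2 bits -> l1_idx = 0
  next 3 bits -> l2_idx = 3
  bottom 4 bits -> offset = 15

Answer: 0 3 15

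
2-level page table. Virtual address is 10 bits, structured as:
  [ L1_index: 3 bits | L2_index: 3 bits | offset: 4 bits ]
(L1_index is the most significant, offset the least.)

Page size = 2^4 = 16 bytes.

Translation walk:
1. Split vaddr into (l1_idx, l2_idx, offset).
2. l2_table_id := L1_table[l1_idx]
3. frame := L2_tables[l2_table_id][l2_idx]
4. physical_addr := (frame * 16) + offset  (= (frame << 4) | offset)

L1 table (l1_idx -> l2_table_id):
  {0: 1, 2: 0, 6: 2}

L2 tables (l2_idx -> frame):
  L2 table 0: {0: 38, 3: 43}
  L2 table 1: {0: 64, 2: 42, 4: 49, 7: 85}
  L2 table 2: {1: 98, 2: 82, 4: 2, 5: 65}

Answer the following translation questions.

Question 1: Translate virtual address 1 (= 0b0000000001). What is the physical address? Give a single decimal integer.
vaddr = 1 = 0b0000000001
Split: l1_idx=0, l2_idx=0, offset=1
L1[0] = 1
L2[1][0] = 64
paddr = 64 * 16 + 1 = 1025

Answer: 1025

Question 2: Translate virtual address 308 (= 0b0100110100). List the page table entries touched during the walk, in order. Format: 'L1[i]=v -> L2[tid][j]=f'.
vaddr = 308 = 0b0100110100
Split: l1_idx=2, l2_idx=3, offset=4

Answer: L1[2]=0 -> L2[0][3]=43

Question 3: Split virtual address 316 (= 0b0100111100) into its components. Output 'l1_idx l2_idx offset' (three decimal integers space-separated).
Answer: 2 3 12

Derivation:
vaddr = 316 = 0b0100111100
  top 3 bits -> l1_idx = 2
  next 3 bits -> l2_idx = 3
  bottom 4 bits -> offset = 12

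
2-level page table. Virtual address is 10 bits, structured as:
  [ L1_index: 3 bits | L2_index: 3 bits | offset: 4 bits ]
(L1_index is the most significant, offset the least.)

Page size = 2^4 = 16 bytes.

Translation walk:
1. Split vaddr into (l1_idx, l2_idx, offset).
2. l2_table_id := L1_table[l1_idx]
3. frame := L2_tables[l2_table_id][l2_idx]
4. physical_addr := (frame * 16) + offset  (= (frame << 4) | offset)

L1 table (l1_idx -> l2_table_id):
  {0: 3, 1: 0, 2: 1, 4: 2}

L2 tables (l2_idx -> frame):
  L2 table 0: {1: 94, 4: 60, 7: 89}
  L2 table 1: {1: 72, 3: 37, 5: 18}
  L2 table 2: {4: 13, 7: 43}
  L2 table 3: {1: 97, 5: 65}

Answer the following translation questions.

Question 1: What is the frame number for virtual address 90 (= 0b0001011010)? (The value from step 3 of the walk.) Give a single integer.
Answer: 65

Derivation:
vaddr = 90: l1_idx=0, l2_idx=5
L1[0] = 3; L2[3][5] = 65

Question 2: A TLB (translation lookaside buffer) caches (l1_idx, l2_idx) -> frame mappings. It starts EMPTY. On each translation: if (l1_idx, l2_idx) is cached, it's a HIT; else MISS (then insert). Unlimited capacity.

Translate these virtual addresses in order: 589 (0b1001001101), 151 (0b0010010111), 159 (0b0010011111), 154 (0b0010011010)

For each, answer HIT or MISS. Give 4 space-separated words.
vaddr=589: (4,4) not in TLB -> MISS, insert
vaddr=151: (1,1) not in TLB -> MISS, insert
vaddr=159: (1,1) in TLB -> HIT
vaddr=154: (1,1) in TLB -> HIT

Answer: MISS MISS HIT HIT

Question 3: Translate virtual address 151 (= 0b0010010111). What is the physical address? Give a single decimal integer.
Answer: 1511

Derivation:
vaddr = 151 = 0b0010010111
Split: l1_idx=1, l2_idx=1, offset=7
L1[1] = 0
L2[0][1] = 94
paddr = 94 * 16 + 7 = 1511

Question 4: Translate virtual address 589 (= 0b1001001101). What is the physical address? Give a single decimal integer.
vaddr = 589 = 0b1001001101
Split: l1_idx=4, l2_idx=4, offset=13
L1[4] = 2
L2[2][4] = 13
paddr = 13 * 16 + 13 = 221

Answer: 221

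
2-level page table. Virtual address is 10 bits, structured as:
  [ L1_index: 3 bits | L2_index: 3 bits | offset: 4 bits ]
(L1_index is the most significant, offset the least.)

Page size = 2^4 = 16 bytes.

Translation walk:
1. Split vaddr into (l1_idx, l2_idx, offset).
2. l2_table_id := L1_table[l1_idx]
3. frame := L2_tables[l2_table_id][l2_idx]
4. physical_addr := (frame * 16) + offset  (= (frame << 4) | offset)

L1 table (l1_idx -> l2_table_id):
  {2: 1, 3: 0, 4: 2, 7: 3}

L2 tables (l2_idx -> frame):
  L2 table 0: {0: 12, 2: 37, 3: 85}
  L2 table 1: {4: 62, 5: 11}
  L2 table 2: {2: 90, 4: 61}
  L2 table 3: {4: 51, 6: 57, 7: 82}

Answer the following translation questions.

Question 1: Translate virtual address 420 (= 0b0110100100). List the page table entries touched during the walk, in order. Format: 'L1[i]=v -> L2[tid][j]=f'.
Answer: L1[3]=0 -> L2[0][2]=37

Derivation:
vaddr = 420 = 0b0110100100
Split: l1_idx=3, l2_idx=2, offset=4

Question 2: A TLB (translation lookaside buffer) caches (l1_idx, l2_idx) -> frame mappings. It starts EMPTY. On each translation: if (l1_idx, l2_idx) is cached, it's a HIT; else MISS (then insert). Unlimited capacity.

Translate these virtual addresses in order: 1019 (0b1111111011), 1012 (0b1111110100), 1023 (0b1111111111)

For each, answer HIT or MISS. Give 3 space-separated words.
Answer: MISS HIT HIT

Derivation:
vaddr=1019: (7,7) not in TLB -> MISS, insert
vaddr=1012: (7,7) in TLB -> HIT
vaddr=1023: (7,7) in TLB -> HIT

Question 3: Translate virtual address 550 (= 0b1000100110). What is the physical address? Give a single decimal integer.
Answer: 1446

Derivation:
vaddr = 550 = 0b1000100110
Split: l1_idx=4, l2_idx=2, offset=6
L1[4] = 2
L2[2][2] = 90
paddr = 90 * 16 + 6 = 1446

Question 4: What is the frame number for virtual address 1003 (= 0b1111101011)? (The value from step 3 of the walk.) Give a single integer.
Answer: 57

Derivation:
vaddr = 1003: l1_idx=7, l2_idx=6
L1[7] = 3; L2[3][6] = 57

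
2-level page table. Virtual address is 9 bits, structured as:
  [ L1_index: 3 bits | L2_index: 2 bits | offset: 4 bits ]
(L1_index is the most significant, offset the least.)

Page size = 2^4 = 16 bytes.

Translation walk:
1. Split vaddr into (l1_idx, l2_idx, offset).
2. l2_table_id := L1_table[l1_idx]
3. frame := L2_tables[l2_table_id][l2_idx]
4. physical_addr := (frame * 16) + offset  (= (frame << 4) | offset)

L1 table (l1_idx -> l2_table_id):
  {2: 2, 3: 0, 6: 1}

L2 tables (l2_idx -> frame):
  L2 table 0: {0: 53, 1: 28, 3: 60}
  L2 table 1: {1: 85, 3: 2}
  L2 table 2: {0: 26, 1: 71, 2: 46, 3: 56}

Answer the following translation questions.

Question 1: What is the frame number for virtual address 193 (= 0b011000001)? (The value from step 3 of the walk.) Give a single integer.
vaddr = 193: l1_idx=3, l2_idx=0
L1[3] = 0; L2[0][0] = 53

Answer: 53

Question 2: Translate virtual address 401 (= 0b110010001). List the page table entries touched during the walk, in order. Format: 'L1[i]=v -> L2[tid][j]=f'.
Answer: L1[6]=1 -> L2[1][1]=85

Derivation:
vaddr = 401 = 0b110010001
Split: l1_idx=6, l2_idx=1, offset=1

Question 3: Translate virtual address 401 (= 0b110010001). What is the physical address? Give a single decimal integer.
Answer: 1361

Derivation:
vaddr = 401 = 0b110010001
Split: l1_idx=6, l2_idx=1, offset=1
L1[6] = 1
L2[1][1] = 85
paddr = 85 * 16 + 1 = 1361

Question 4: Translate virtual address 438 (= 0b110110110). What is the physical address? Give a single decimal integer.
vaddr = 438 = 0b110110110
Split: l1_idx=6, l2_idx=3, offset=6
L1[6] = 1
L2[1][3] = 2
paddr = 2 * 16 + 6 = 38

Answer: 38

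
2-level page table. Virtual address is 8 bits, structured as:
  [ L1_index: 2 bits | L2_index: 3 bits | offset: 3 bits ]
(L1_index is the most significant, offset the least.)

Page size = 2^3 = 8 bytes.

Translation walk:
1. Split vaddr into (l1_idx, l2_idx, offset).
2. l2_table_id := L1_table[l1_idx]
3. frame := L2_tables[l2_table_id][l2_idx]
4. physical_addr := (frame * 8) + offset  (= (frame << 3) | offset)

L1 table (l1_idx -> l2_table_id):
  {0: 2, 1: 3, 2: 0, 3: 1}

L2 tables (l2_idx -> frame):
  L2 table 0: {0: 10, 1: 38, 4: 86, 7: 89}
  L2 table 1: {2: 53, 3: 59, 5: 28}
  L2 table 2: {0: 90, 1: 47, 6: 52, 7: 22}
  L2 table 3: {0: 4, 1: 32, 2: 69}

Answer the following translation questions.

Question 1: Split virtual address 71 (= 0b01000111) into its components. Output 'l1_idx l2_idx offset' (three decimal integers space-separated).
Answer: 1 0 7

Derivation:
vaddr = 71 = 0b01000111
  top 2 bits -> l1_idx = 1
  next 3 bits -> l2_idx = 0
  bottom 3 bits -> offset = 7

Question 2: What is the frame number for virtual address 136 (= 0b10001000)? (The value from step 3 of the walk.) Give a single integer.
vaddr = 136: l1_idx=2, l2_idx=1
L1[2] = 0; L2[0][1] = 38

Answer: 38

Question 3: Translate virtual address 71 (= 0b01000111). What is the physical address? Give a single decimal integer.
Answer: 39

Derivation:
vaddr = 71 = 0b01000111
Split: l1_idx=1, l2_idx=0, offset=7
L1[1] = 3
L2[3][0] = 4
paddr = 4 * 8 + 7 = 39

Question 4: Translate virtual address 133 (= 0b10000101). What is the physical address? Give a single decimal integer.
vaddr = 133 = 0b10000101
Split: l1_idx=2, l2_idx=0, offset=5
L1[2] = 0
L2[0][0] = 10
paddr = 10 * 8 + 5 = 85

Answer: 85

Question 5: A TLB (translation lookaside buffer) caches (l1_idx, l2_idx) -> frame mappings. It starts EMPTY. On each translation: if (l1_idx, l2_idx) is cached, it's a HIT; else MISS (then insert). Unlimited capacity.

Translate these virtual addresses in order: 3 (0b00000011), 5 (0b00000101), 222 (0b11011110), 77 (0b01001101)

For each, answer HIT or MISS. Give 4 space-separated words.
Answer: MISS HIT MISS MISS

Derivation:
vaddr=3: (0,0) not in TLB -> MISS, insert
vaddr=5: (0,0) in TLB -> HIT
vaddr=222: (3,3) not in TLB -> MISS, insert
vaddr=77: (1,1) not in TLB -> MISS, insert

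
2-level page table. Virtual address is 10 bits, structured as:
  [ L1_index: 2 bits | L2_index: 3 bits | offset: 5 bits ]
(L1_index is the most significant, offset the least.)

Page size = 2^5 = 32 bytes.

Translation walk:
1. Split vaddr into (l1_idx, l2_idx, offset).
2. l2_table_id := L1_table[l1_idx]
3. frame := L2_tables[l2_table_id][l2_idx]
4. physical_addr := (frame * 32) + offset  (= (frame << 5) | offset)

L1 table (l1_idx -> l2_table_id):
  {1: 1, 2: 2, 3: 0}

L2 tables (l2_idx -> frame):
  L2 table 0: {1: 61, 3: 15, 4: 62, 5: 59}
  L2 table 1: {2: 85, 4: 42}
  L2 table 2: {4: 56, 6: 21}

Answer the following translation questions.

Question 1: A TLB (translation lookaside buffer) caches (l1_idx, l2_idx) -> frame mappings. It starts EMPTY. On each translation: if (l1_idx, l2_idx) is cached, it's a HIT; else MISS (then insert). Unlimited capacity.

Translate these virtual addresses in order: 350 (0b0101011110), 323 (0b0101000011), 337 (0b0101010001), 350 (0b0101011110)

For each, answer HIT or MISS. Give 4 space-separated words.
Answer: MISS HIT HIT HIT

Derivation:
vaddr=350: (1,2) not in TLB -> MISS, insert
vaddr=323: (1,2) in TLB -> HIT
vaddr=337: (1,2) in TLB -> HIT
vaddr=350: (1,2) in TLB -> HIT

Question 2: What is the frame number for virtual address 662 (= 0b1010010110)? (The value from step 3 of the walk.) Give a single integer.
vaddr = 662: l1_idx=2, l2_idx=4
L1[2] = 2; L2[2][4] = 56

Answer: 56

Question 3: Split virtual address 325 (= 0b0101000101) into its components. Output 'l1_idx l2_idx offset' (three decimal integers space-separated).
vaddr = 325 = 0b0101000101
  top 2 bits -> l1_idx = 1
  next 3 bits -> l2_idx = 2
  bottom 5 bits -> offset = 5

Answer: 1 2 5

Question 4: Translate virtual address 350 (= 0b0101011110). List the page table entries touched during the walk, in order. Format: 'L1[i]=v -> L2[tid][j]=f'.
vaddr = 350 = 0b0101011110
Split: l1_idx=1, l2_idx=2, offset=30

Answer: L1[1]=1 -> L2[1][2]=85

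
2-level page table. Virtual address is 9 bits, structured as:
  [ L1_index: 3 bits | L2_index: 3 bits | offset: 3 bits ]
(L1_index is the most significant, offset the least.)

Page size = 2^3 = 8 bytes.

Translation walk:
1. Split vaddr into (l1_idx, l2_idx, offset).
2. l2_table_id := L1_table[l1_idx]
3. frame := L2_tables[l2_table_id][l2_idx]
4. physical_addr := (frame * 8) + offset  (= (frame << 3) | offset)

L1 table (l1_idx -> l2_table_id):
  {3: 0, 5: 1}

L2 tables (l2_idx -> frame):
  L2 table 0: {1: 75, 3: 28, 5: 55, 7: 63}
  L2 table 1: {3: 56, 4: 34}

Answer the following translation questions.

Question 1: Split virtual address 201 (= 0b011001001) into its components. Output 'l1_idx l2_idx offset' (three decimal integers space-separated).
vaddr = 201 = 0b011001001
  top 3 bits -> l1_idx = 3
  next 3 bits -> l2_idx = 1
  bottom 3 bits -> offset = 1

Answer: 3 1 1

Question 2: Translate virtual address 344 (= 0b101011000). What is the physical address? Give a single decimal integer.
Answer: 448

Derivation:
vaddr = 344 = 0b101011000
Split: l1_idx=5, l2_idx=3, offset=0
L1[5] = 1
L2[1][3] = 56
paddr = 56 * 8 + 0 = 448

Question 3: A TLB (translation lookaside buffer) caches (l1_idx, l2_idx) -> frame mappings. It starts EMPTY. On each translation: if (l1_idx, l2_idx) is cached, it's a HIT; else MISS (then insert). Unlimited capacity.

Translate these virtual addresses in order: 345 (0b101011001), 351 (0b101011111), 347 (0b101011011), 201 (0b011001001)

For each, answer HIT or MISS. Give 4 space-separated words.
Answer: MISS HIT HIT MISS

Derivation:
vaddr=345: (5,3) not in TLB -> MISS, insert
vaddr=351: (5,3) in TLB -> HIT
vaddr=347: (5,3) in TLB -> HIT
vaddr=201: (3,1) not in TLB -> MISS, insert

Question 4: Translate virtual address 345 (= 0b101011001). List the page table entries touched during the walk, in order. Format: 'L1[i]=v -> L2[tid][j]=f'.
Answer: L1[5]=1 -> L2[1][3]=56

Derivation:
vaddr = 345 = 0b101011001
Split: l1_idx=5, l2_idx=3, offset=1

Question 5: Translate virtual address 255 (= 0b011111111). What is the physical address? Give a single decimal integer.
vaddr = 255 = 0b011111111
Split: l1_idx=3, l2_idx=7, offset=7
L1[3] = 0
L2[0][7] = 63
paddr = 63 * 8 + 7 = 511

Answer: 511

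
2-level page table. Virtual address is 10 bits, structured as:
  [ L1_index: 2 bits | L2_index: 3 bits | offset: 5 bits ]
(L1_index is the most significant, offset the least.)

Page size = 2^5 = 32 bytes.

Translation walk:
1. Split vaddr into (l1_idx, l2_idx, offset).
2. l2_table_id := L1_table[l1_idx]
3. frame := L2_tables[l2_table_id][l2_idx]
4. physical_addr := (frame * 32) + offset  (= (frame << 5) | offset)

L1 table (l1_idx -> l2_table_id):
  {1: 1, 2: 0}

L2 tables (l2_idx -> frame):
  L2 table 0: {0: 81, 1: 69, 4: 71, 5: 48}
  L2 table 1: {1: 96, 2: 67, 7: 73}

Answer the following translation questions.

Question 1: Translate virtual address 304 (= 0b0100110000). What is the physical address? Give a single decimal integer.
vaddr = 304 = 0b0100110000
Split: l1_idx=1, l2_idx=1, offset=16
L1[1] = 1
L2[1][1] = 96
paddr = 96 * 32 + 16 = 3088

Answer: 3088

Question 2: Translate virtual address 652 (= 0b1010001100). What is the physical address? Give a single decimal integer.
vaddr = 652 = 0b1010001100
Split: l1_idx=2, l2_idx=4, offset=12
L1[2] = 0
L2[0][4] = 71
paddr = 71 * 32 + 12 = 2284

Answer: 2284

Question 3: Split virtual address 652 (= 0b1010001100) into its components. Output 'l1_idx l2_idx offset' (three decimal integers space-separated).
Answer: 2 4 12

Derivation:
vaddr = 652 = 0b1010001100
  top 2 bits -> l1_idx = 2
  next 3 bits -> l2_idx = 4
  bottom 5 bits -> offset = 12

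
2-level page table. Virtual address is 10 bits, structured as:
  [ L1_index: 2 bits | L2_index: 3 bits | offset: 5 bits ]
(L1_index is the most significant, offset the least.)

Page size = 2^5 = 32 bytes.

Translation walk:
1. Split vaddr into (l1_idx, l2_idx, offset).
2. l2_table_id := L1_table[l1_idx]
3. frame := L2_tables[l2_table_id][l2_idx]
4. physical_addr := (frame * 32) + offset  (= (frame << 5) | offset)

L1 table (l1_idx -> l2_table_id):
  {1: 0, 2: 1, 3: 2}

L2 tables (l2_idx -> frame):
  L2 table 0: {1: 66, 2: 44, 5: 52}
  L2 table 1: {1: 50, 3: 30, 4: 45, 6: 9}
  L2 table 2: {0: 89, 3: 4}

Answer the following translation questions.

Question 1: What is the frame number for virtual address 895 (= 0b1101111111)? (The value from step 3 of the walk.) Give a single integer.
vaddr = 895: l1_idx=3, l2_idx=3
L1[3] = 2; L2[2][3] = 4

Answer: 4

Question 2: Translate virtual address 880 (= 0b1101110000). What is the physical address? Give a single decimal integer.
vaddr = 880 = 0b1101110000
Split: l1_idx=3, l2_idx=3, offset=16
L1[3] = 2
L2[2][3] = 4
paddr = 4 * 32 + 16 = 144

Answer: 144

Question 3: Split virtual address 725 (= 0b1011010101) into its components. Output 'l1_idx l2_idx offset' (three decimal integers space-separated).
vaddr = 725 = 0b1011010101
  top 2 bits -> l1_idx = 2
  next 3 bits -> l2_idx = 6
  bottom 5 bits -> offset = 21

Answer: 2 6 21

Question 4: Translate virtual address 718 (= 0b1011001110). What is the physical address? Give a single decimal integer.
vaddr = 718 = 0b1011001110
Split: l1_idx=2, l2_idx=6, offset=14
L1[2] = 1
L2[1][6] = 9
paddr = 9 * 32 + 14 = 302

Answer: 302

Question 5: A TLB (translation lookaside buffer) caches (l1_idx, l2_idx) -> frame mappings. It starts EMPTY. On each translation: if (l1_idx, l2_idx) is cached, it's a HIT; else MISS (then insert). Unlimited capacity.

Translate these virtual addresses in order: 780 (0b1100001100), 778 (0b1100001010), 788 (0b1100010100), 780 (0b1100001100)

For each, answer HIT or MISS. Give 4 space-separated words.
vaddr=780: (3,0) not in TLB -> MISS, insert
vaddr=778: (3,0) in TLB -> HIT
vaddr=788: (3,0) in TLB -> HIT
vaddr=780: (3,0) in TLB -> HIT

Answer: MISS HIT HIT HIT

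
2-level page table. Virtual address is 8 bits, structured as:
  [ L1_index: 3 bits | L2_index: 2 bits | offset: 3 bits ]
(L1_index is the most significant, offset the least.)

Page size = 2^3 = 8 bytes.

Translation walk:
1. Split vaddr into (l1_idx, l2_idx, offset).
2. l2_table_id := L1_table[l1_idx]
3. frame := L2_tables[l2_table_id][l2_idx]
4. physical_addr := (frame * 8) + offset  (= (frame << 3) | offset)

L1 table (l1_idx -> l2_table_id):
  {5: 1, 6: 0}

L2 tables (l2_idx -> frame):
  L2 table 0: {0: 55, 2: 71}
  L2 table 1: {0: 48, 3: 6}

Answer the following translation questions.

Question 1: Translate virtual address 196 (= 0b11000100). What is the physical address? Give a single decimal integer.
Answer: 444

Derivation:
vaddr = 196 = 0b11000100
Split: l1_idx=6, l2_idx=0, offset=4
L1[6] = 0
L2[0][0] = 55
paddr = 55 * 8 + 4 = 444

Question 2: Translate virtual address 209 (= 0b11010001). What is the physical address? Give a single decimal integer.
Answer: 569

Derivation:
vaddr = 209 = 0b11010001
Split: l1_idx=6, l2_idx=2, offset=1
L1[6] = 0
L2[0][2] = 71
paddr = 71 * 8 + 1 = 569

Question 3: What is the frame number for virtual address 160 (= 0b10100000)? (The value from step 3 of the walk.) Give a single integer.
Answer: 48

Derivation:
vaddr = 160: l1_idx=5, l2_idx=0
L1[5] = 1; L2[1][0] = 48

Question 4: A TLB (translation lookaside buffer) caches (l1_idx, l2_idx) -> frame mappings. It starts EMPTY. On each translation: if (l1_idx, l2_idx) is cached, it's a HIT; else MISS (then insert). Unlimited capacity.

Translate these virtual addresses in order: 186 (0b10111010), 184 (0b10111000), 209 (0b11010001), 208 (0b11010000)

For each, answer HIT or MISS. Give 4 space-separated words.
Answer: MISS HIT MISS HIT

Derivation:
vaddr=186: (5,3) not in TLB -> MISS, insert
vaddr=184: (5,3) in TLB -> HIT
vaddr=209: (6,2) not in TLB -> MISS, insert
vaddr=208: (6,2) in TLB -> HIT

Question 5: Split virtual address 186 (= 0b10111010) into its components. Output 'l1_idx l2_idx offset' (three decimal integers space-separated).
Answer: 5 3 2

Derivation:
vaddr = 186 = 0b10111010
  top 3 bits -> l1_idx = 5
  next 2 bits -> l2_idx = 3
  bottom 3 bits -> offset = 2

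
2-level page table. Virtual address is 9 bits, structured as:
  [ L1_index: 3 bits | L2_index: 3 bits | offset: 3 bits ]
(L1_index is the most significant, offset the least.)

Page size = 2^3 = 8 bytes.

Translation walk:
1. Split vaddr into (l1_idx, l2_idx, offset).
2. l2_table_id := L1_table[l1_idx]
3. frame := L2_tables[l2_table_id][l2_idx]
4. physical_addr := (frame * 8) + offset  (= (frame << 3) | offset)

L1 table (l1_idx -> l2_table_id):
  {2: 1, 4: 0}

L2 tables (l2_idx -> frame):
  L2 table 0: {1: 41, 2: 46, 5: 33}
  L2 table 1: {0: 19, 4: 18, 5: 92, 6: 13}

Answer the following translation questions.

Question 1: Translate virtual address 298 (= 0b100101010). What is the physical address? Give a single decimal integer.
vaddr = 298 = 0b100101010
Split: l1_idx=4, l2_idx=5, offset=2
L1[4] = 0
L2[0][5] = 33
paddr = 33 * 8 + 2 = 266

Answer: 266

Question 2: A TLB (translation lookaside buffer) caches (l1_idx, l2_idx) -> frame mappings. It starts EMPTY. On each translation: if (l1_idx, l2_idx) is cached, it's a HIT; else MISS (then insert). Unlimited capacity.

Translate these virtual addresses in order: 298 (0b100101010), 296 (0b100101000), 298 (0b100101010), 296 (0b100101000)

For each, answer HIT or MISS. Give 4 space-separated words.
vaddr=298: (4,5) not in TLB -> MISS, insert
vaddr=296: (4,5) in TLB -> HIT
vaddr=298: (4,5) in TLB -> HIT
vaddr=296: (4,5) in TLB -> HIT

Answer: MISS HIT HIT HIT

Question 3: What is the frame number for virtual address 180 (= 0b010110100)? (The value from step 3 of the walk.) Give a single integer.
Answer: 13

Derivation:
vaddr = 180: l1_idx=2, l2_idx=6
L1[2] = 1; L2[1][6] = 13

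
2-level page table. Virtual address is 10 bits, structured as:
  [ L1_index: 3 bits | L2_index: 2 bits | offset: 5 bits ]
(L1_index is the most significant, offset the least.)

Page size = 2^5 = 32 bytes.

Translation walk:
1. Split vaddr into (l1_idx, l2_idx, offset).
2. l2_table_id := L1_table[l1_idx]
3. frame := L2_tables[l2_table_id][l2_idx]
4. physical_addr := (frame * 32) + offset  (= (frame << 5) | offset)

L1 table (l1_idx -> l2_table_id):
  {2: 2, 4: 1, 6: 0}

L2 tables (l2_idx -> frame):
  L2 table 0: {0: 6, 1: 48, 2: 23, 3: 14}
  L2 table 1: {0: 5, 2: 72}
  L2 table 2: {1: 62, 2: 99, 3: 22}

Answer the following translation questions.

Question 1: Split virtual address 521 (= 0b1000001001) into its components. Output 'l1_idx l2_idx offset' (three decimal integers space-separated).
Answer: 4 0 9

Derivation:
vaddr = 521 = 0b1000001001
  top 3 bits -> l1_idx = 4
  next 2 bits -> l2_idx = 0
  bottom 5 bits -> offset = 9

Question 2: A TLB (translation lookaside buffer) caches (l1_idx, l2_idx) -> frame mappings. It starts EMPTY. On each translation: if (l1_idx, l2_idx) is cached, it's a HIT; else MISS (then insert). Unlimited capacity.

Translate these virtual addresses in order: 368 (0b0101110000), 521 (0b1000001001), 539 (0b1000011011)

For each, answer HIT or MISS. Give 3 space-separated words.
vaddr=368: (2,3) not in TLB -> MISS, insert
vaddr=521: (4,0) not in TLB -> MISS, insert
vaddr=539: (4,0) in TLB -> HIT

Answer: MISS MISS HIT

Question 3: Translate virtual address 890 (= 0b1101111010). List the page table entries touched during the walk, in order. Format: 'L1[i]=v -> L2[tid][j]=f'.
Answer: L1[6]=0 -> L2[0][3]=14

Derivation:
vaddr = 890 = 0b1101111010
Split: l1_idx=6, l2_idx=3, offset=26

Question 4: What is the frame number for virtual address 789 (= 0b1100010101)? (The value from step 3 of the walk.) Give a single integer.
Answer: 6

Derivation:
vaddr = 789: l1_idx=6, l2_idx=0
L1[6] = 0; L2[0][0] = 6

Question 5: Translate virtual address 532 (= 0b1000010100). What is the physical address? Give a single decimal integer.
Answer: 180

Derivation:
vaddr = 532 = 0b1000010100
Split: l1_idx=4, l2_idx=0, offset=20
L1[4] = 1
L2[1][0] = 5
paddr = 5 * 32 + 20 = 180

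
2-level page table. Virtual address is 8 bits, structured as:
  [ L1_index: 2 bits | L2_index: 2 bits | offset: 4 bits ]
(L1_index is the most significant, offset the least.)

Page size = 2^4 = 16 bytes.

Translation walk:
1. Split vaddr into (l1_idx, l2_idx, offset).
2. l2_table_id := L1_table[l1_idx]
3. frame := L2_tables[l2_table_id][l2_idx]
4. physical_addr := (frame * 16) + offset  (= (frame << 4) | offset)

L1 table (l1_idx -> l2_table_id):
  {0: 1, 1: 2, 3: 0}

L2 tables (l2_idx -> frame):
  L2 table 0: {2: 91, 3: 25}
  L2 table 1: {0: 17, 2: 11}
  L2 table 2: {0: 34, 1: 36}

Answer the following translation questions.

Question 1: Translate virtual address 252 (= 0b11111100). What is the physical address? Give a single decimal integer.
Answer: 412

Derivation:
vaddr = 252 = 0b11111100
Split: l1_idx=3, l2_idx=3, offset=12
L1[3] = 0
L2[0][3] = 25
paddr = 25 * 16 + 12 = 412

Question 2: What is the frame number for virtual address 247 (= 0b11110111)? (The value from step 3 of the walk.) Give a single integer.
Answer: 25

Derivation:
vaddr = 247: l1_idx=3, l2_idx=3
L1[3] = 0; L2[0][3] = 25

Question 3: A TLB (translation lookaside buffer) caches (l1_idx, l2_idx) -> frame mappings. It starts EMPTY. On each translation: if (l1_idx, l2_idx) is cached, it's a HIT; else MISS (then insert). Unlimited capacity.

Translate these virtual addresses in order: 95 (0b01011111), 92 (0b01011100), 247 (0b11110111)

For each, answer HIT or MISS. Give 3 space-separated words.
Answer: MISS HIT MISS

Derivation:
vaddr=95: (1,1) not in TLB -> MISS, insert
vaddr=92: (1,1) in TLB -> HIT
vaddr=247: (3,3) not in TLB -> MISS, insert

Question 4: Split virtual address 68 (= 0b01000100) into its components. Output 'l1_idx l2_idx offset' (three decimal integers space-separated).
Answer: 1 0 4

Derivation:
vaddr = 68 = 0b01000100
  top 2 bits -> l1_idx = 1
  next 2 bits -> l2_idx = 0
  bottom 4 bits -> offset = 4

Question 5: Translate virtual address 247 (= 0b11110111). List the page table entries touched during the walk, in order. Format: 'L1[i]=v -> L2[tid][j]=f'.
Answer: L1[3]=0 -> L2[0][3]=25

Derivation:
vaddr = 247 = 0b11110111
Split: l1_idx=3, l2_idx=3, offset=7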